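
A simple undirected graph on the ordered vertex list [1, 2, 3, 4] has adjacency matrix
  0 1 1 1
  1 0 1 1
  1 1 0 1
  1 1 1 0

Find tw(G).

3

A width-3 tree decomposition is:
Bags: B1 = {1, 2, 3, 4}
Tree: (single bag)
A single bag containing all 4 vertices is trivially a valid decomposition of width 3. On the other hand G contains the 4-clique {1, 2, 3, 4}. A clique must lie in a single bag of any decomposition, so no decomposition can have width below 3. Therefore the treewidth is 3.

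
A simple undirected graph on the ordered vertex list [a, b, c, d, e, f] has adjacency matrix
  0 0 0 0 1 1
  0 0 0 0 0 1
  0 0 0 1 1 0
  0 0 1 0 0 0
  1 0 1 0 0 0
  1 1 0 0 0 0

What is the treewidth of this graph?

1

A width-1 tree decomposition is:
Bags: B1 = {a, e}  B2 = {a, f}  B3 = {c, e}  B4 = {c, d}  B5 = {b, f}
Tree: B1–B2, B1–B3, B3–B4, B2–B5
Every bag has size at most 2, so the width is 2 − 1 = 1 and tw(G) ≤ 1. Since G has at least one edge (e.g. e–a), it is not an edgeless graph, so tw(G) ≥ 1. Therefore the treewidth is 1.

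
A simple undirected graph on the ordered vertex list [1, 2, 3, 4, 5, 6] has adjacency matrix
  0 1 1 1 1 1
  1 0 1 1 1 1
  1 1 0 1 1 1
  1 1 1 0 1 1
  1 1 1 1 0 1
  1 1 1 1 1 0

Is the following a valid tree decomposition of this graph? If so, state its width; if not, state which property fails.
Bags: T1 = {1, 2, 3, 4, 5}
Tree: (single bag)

No — vertex 6 appears in no bag.

A tree decomposition must satisfy three properties: every vertex lies in some bag; for every edge, both endpoints lie together in some bag; and for every vertex, the bags containing it form a connected subtree. Here vertex 6 appears in no bag, so the decomposition is invalid.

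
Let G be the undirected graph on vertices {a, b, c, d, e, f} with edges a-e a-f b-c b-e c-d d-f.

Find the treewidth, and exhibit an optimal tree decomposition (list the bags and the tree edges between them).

Each bag holds 3 vertices, so the decomposition has width 2, which upper-bounds the treewidth. The edges c–b–e–a–f–d–c form a cycle, so G is not a tree and its treewidth is at least 2. The upper and lower bounds meet at 2, so that is the treewidth.

Treewidth 2.
One optimal decomposition is:
Bags: B1 = {b, c, e}  B2 = {a, c, e}  B3 = {a, c, f}  B4 = {c, d, f}
Tree: B1–B2, B2–B3, B3–B4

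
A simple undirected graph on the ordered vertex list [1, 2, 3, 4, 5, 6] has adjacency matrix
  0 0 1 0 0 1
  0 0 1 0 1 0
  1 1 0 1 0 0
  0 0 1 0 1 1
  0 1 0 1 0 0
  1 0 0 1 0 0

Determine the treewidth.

A width-2 tree decomposition is:
Bags: B1 = {1, 3, 6}  B2 = {3, 4, 6}  B3 = {2, 3, 4}  B4 = {2, 4, 5}
Tree: B1–B2, B2–B3, B3–B4
Every bag has size at most 3, so the width is 3 − 1 = 2 and tw(G) ≤ 2. For the lower bound, G contains the cycle 1–6–4–3–1, so G is not a forest; only forests have treewidth ≤ 1, hence tw(G) ≥ 2. Therefore the treewidth is 2.

2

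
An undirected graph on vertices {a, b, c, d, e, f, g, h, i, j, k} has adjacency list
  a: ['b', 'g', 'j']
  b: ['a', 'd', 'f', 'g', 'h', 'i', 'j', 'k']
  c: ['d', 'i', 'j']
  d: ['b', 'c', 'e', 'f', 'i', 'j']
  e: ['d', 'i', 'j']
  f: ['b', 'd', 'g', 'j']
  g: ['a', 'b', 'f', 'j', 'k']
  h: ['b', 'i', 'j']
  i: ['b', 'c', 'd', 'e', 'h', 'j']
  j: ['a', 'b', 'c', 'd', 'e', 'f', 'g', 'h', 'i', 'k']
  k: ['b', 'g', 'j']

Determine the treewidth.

3

A width-3 tree decomposition is:
Bags: B1 = {d, e, i, j}  B2 = {c, d, i, j}  B3 = {b, d, i, j}  B4 = {b, d, f, j}  B5 = {b, h, i, j}  B6 = {b, f, g, j}  B7 = {a, b, g, j}  B8 = {b, g, j, k}
Tree: B1–B2, B1–B3, B3–B4, B3–B5, B4–B6, B6–B7, B6–B8
Each bag holds 4 vertices, so the decomposition has width 3, which upper-bounds the treewidth. Conversely, {d, e, i, j} is a clique of size 4, and the vertices of any clique must share a bag in every tree decomposition; so some bag has ≥ 4 vertices and tw(G) ≥ 3. Therefore the treewidth is 3.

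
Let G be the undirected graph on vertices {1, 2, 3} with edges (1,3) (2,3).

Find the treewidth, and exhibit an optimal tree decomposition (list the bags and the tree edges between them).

Treewidth 1.
One such decomposition:
Bags: B1 = {2, 3}  B2 = {1, 3}
Tree: B1–B2

Each bag holds 2 vertices, so the decomposition has width 1, which upper-bounds the treewidth. Any graph with an edge has treewidth ≥ 1, and G has the edge 3–2. Combining the bounds, tw(G) = 1.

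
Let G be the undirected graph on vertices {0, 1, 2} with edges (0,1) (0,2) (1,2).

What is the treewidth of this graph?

2

A width-2 tree decomposition is:
Bags: B1 = {0, 1, 2}
Tree: (single bag)
With just one bag of size 3, the width is 3 − 1 = 2, so tw(G) ≤ 2. On the other hand G contains the 3-clique {0, 1, 2}. A clique must lie in a single bag of any decomposition, so no decomposition can have width below 2. The upper and lower bounds meet at 2, so that is the treewidth.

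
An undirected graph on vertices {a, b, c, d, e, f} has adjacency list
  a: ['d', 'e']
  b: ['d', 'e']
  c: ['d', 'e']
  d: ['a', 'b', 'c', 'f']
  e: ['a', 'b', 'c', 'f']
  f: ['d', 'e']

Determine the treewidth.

A width-2 tree decomposition is:
Bags: B1 = {b, d, e}  B2 = {d, e, f}  B3 = {a, d, e}  B4 = {c, d, e}
Tree: B1–B2, B2–B3, B3–B4
Each bag holds 3 vertices, so the decomposition has width 2, which upper-bounds the treewidth. Since d–b–e–f–d is a cycle in G, G is not acyclic. Forests are exactly the graphs of treewidth ≤ 1, so tw(G) ≥ 2. Therefore the treewidth is 2.

2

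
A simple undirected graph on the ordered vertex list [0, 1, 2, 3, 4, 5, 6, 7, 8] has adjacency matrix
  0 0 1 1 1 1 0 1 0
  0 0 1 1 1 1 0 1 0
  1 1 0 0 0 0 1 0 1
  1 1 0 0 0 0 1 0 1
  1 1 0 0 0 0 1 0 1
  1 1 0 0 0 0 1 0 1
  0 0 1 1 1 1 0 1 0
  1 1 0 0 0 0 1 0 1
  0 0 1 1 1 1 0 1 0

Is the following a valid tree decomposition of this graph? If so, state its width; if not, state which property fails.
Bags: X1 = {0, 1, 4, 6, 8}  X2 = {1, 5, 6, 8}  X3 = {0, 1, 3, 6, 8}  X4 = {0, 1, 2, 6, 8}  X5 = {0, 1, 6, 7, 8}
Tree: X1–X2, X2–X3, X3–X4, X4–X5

No — edge (0,5) lies in no bag.

A tree decomposition must satisfy three properties: every vertex lies in some bag; for every edge, both endpoints lie together in some bag; and for every vertex, the bags containing it form a connected subtree. Here edge (0,5) lies in no bag, so the decomposition is invalid.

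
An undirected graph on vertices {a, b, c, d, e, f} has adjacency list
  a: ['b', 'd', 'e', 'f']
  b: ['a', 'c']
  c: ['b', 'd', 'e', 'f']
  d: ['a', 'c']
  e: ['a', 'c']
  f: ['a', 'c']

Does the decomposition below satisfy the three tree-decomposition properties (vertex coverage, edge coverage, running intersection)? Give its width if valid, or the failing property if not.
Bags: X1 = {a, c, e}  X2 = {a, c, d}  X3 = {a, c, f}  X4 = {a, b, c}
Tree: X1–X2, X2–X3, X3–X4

Checking the three conditions: (i) the bags cover all of {a, b, c, d, e, f}; (ii) for each edge, some bag contains both endpoints; (iii) the bags containing any fixed vertex form a subtree. All hold, so the decomposition is valid with width 3 − 1 = 2.

Yes; width 2.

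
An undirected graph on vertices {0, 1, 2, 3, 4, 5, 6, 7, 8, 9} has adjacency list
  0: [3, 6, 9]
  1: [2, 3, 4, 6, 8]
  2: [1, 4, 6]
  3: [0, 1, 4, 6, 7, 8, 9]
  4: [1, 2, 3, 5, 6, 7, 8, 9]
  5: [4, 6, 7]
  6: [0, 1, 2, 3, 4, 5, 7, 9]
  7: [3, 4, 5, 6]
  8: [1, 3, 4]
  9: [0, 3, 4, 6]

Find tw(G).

3

A width-3 tree decomposition is:
Bags: B1 = {1, 3, 4, 6}  B2 = {3, 4, 6, 7}  B3 = {1, 2, 4, 6}  B4 = {1, 3, 4, 8}  B5 = {4, 5, 6, 7}  B6 = {3, 4, 6, 9}  B7 = {0, 3, 6, 9}
Tree: B1–B2, B1–B3, B1–B4, B2–B5, B1–B6, B6–B7
Each bag holds 4 vertices, so the decomposition has width 3, which upper-bounds the treewidth. On the other hand G contains the 4-clique {0, 3, 6, 9}. A clique must lie in a single bag of any decomposition, so no decomposition can have width below 3. Combining the bounds, tw(G) = 3.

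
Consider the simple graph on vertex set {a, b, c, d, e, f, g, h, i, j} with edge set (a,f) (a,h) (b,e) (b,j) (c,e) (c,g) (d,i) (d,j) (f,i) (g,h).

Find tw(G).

2

A width-2 tree decomposition is:
Bags: B1 = {c, g, h}  B2 = {a, c, h}  B3 = {a, c, f}  B4 = {c, f, i}  B5 = {c, d, i}  B6 = {c, d, j}  B7 = {b, c, j}  B8 = {b, c, e}
Tree: B1–B2, B2–B3, B3–B4, B4–B5, B5–B6, B6–B7, B7–B8
Each bag holds 3 vertices, so the decomposition has width 2, which upper-bounds the treewidth. Since c–g–h–a–f–i–d–j–b–e–c is a cycle in G, G is not acyclic. Forests are exactly the graphs of treewidth ≤ 1, so tw(G) ≥ 2. The upper and lower bounds meet at 2, so that is the treewidth.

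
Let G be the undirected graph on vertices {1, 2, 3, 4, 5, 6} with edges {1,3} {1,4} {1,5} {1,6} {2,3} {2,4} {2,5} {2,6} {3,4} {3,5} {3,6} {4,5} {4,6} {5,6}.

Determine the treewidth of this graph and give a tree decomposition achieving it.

Treewidth 4.
One optimal decomposition is:
Bags: B1 = {1, 3, 4, 5, 6}  B2 = {2, 3, 4, 5, 6}
Tree: B1–B2

Each bag holds 5 vertices, so the decomposition has width 4, which upper-bounds the treewidth. For the lower bound, the 5 vertices {1, 3, 4, 5, 6} are pairwise adjacent, and any tree decomposition puts a clique entirely inside one bag — forcing width ≥ 4. Therefore the treewidth is 4.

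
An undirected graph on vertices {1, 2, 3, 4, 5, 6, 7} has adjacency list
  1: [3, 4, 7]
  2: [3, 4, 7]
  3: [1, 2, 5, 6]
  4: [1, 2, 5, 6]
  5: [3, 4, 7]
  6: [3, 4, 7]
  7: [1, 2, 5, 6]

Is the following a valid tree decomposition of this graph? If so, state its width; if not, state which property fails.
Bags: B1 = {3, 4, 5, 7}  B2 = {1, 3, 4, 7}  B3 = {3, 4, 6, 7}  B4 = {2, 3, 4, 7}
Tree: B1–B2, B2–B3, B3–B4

Every vertex of G appears in some bag (union = {1, 2, 3, 4, 5, 6, 7}); every edge is covered by a bag; and for each vertex v the set of bags containing v is connected in the bag tree. The decomposition is therefore valid. The largest bag has 4 vertices, so the width is 3.

Yes; width 3.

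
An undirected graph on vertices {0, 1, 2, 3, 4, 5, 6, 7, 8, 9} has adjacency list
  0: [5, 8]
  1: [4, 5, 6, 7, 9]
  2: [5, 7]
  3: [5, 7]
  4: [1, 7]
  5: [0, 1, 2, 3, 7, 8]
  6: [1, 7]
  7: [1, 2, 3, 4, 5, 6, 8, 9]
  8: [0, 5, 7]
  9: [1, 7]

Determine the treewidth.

2

A width-2 tree decomposition is:
Bags: B1 = {1, 4, 7}  B2 = {1, 7, 9}  B3 = {1, 5, 7}  B4 = {2, 5, 7}  B5 = {5, 7, 8}  B6 = {3, 5, 7}  B7 = {1, 6, 7}  B8 = {0, 5, 8}
Tree: B1–B2, B1–B3, B3–B4, B3–B5, B4–B6, B1–B7, B5–B8
Every bag has size at most 3, so the width is 3 − 1 = 2 and tw(G) ≤ 2. Conversely, {0, 5, 8} is a clique of size 3, and the vertices of any clique must share a bag in every tree decomposition; so some bag has ≥ 3 vertices and tw(G) ≥ 2. The upper and lower bounds meet at 2, so that is the treewidth.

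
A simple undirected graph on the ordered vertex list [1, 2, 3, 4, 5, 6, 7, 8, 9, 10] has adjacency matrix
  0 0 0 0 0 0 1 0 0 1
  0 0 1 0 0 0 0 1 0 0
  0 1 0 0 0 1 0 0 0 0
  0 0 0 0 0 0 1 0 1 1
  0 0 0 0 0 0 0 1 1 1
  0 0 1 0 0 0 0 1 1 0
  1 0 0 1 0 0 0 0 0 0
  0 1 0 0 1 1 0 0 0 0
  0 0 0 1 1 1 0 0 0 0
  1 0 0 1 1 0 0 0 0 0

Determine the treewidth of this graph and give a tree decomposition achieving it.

Each bag holds 3 vertices, so the decomposition has width 2, which upper-bounds the treewidth. Since 7–1–10–4–7 is a cycle in G, G is not acyclic. Forests are exactly the graphs of treewidth ≤ 1, so tw(G) ≥ 2. The upper and lower bounds meet at 2, so that is the treewidth.

Treewidth 2.
Bags: B1 = {1, 4, 7}  B2 = {1, 4, 10}  B3 = {4, 9, 10}  B4 = {5, 9, 10}  B5 = {5, 6, 9}  B6 = {5, 6, 8}  B7 = {3, 6, 8}  B8 = {2, 3, 8}
Tree: B1–B2, B2–B3, B3–B4, B4–B5, B5–B6, B6–B7, B7–B8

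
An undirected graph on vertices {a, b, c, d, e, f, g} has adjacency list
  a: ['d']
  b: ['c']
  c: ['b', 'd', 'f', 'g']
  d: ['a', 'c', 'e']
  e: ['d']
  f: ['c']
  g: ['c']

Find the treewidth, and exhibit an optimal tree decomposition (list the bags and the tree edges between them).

Treewidth 1.
Bags: B1 = {c, g}  B2 = {c, d}  B3 = {b, c}  B4 = {c, f}  B5 = {a, d}  B6 = {d, e}
Tree: B1–B2, B1–B3, B3–B4, B2–B5, B2–B6

Every bag has size at most 2, so the width is 2 − 1 = 1 and tw(G) ≤ 1. G has an edge, so its treewidth is at least 1. Combining the bounds, tw(G) = 1.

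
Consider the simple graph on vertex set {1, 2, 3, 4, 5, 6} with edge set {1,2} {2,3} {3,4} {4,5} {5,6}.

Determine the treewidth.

1

A width-1 tree decomposition is:
Bags: B1 = {1, 2}  B2 = {2, 3}  B3 = {3, 4}  B4 = {4, 5}  B5 = {5, 6}
Tree: B1–B2, B2–B3, B3–B4, B4–B5
Each bag holds 2 vertices, so the decomposition has width 1, which upper-bounds the treewidth. G has an edge, so its treewidth is at least 1. Combining the bounds, tw(G) = 1.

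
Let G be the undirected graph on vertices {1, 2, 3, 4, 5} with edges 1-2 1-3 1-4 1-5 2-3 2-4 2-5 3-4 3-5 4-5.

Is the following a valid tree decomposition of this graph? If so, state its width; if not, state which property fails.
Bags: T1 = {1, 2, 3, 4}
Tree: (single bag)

A tree decomposition must satisfy three properties: every vertex lies in some bag; for every edge, both endpoints lie together in some bag; and for every vertex, the bags containing it form a connected subtree. Here vertex 5 appears in no bag, so the decomposition is invalid.

No — vertex 5 appears in no bag.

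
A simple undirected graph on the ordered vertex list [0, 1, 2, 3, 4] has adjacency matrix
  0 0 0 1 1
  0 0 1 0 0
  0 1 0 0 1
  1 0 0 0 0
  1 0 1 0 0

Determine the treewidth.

1

A width-1 tree decomposition is:
Bags: B1 = {0, 3}  B2 = {0, 4}  B3 = {2, 4}  B4 = {1, 2}
Tree: B1–B2, B2–B3, B3–B4
The largest bag has 2 vertices, giving width 1; this decomposition certifies tw(G) ≤ 1. Since G has at least one edge (e.g. 3–0), it is not an edgeless graph, so tw(G) ≥ 1. Therefore the treewidth is 1.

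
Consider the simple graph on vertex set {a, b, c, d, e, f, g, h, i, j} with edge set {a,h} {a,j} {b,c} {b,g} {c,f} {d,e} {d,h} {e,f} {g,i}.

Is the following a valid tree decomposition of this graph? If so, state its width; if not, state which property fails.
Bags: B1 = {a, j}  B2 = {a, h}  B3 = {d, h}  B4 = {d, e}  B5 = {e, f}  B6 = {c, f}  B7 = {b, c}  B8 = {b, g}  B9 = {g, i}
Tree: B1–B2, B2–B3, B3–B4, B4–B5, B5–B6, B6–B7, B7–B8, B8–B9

Yes; width 1.

Checking the three conditions: (i) the bags cover all of {a, b, c, d, e, f, g, h, i, j}; (ii) for each edge, some bag contains both endpoints; (iii) the bags containing any fixed vertex form a subtree. All hold, so the decomposition is valid with width 2 − 1 = 1.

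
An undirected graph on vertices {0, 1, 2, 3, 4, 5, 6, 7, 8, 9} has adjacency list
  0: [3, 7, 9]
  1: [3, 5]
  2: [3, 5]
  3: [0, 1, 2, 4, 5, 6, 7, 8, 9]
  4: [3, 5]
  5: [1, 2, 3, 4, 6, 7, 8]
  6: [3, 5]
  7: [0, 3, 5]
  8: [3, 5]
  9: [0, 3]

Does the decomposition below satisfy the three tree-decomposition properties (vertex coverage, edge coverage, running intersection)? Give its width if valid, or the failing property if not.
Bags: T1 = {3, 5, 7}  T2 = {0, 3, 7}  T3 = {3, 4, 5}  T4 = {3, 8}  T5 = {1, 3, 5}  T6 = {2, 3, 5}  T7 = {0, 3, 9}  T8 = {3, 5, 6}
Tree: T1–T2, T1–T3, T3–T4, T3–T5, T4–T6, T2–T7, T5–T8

A tree decomposition must satisfy three properties: every vertex lies in some bag; for every edge, both endpoints lie together in some bag; and for every vertex, the bags containing it form a connected subtree. Here edge (5,8) lies in no bag, so the decomposition is invalid.

No — edge (5,8) lies in no bag.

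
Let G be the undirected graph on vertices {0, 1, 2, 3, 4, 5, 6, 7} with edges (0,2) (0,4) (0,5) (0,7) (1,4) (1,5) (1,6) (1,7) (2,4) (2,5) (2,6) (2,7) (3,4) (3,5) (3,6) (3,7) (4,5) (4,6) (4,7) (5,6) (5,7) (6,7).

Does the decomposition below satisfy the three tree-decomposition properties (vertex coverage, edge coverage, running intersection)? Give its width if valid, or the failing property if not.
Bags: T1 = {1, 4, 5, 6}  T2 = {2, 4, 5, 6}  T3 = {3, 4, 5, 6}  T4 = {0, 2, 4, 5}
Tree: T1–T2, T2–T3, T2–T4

No — vertex 7 appears in no bag.

A tree decomposition must satisfy three properties: every vertex lies in some bag; for every edge, both endpoints lie together in some bag; and for every vertex, the bags containing it form a connected subtree. Here vertex 7 appears in no bag, so the decomposition is invalid.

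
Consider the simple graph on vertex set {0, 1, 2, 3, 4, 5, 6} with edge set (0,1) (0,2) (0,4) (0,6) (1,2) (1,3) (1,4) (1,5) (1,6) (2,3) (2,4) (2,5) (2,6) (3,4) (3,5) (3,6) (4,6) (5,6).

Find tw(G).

4

A width-4 tree decomposition is:
Bags: B1 = {1, 2, 3, 5, 6}  B2 = {1, 2, 3, 4, 6}  B3 = {0, 1, 2, 4, 6}
Tree: B1–B2, B2–B3
Each bag holds 5 vertices, so the decomposition has width 4, which upper-bounds the treewidth. On the other hand G contains the 5-clique {0, 1, 2, 4, 6}. A clique must lie in a single bag of any decomposition, so no decomposition can have width below 4. Combining the bounds, tw(G) = 4.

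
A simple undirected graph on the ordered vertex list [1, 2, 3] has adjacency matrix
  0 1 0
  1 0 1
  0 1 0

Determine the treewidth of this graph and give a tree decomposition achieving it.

The largest bag has 2 vertices, giving width 1; this decomposition certifies tw(G) ≤ 1. Since G has at least one edge (e.g. 2–3), it is not an edgeless graph, so tw(G) ≥ 1. The upper and lower bounds meet at 1, so that is the treewidth.

Treewidth 1.
One such decomposition:
Bags: B1 = {2, 3}  B2 = {1, 2}
Tree: B1–B2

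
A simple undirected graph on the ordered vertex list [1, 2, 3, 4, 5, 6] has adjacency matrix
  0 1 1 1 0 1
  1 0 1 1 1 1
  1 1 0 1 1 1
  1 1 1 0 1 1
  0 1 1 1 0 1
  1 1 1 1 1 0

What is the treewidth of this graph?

A width-4 tree decomposition is:
Bags: B1 = {1, 2, 3, 4, 6}  B2 = {2, 3, 4, 5, 6}
Tree: B1–B2
The largest bag has 5 vertices, giving width 4; this decomposition certifies tw(G) ≤ 4. Conversely, {1, 2, 3, 4, 6} is a clique of size 5, and the vertices of any clique must share a bag in every tree decomposition; so some bag has ≥ 5 vertices and tw(G) ≥ 4. The upper and lower bounds meet at 4, so that is the treewidth.

4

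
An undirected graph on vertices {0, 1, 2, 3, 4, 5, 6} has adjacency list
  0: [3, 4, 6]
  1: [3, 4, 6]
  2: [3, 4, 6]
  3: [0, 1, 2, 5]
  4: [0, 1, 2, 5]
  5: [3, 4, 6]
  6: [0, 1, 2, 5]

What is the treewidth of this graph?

A width-3 tree decomposition is:
Bags: B1 = {2, 3, 4, 6}  B2 = {3, 4, 5, 6}  B3 = {0, 3, 4, 6}  B4 = {1, 3, 4, 6}
Tree: B1–B2, B2–B3, B3–B4
Every bag has size at most 4, so the width is 4 − 1 = 3 and tw(G) ≤ 3. For the lower bound: the 4 vertex sets {2,3}, {4,5}, {6}, {0} are disjoint, each induces a connected subgraph, and every pair is joined by at least one edge of G. Contracting each set to a single vertex therefore yields K_{4} as a minor, and since treewidth is minor-monotone, tw(G) ≥ tw(K_{4}) = 3. Combining the bounds, tw(G) = 3.

3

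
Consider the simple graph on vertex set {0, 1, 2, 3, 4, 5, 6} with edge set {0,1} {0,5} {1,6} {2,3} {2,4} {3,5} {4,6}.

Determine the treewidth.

A width-2 tree decomposition is:
Bags: B1 = {0, 3, 5}  B2 = {0, 1, 3}  B3 = {1, 3, 6}  B4 = {3, 4, 6}  B5 = {2, 3, 4}
Tree: B1–B2, B2–B3, B3–B4, B4–B5
The largest bag has 3 vertices, giving width 2; this decomposition certifies tw(G) ≤ 2. For the lower bound, G contains the cycle 3–5–0–1–6–4–2–3, so G is not a forest; only forests have treewidth ≤ 1, hence tw(G) ≥ 2. Therefore the treewidth is 2.

2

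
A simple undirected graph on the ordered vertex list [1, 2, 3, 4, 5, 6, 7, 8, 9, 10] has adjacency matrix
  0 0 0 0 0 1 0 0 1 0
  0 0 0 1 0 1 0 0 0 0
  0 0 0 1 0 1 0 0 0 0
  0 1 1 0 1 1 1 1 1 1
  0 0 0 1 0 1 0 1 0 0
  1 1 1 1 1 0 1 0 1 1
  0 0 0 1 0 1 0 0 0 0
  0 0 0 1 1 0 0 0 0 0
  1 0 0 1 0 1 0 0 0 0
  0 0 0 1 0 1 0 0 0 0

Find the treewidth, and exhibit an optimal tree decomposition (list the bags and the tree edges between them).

Treewidth 2.
One such decomposition:
Bags: B1 = {4, 6, 10}  B2 = {3, 4, 6}  B3 = {4, 5, 6}  B4 = {4, 6, 9}  B5 = {2, 4, 6}  B6 = {4, 5, 8}  B7 = {4, 6, 7}  B8 = {1, 6, 9}
Tree: B1–B2, B2–B3, B1–B4, B1–B5, B3–B6, B1–B7, B4–B8

The largest bag has 3 vertices, giving width 2; this decomposition certifies tw(G) ≤ 2. For the lower bound, the 3 vertices {1, 6, 9} are pairwise adjacent, and any tree decomposition puts a clique entirely inside one bag — forcing width ≥ 2. Combining the bounds, tw(G) = 2.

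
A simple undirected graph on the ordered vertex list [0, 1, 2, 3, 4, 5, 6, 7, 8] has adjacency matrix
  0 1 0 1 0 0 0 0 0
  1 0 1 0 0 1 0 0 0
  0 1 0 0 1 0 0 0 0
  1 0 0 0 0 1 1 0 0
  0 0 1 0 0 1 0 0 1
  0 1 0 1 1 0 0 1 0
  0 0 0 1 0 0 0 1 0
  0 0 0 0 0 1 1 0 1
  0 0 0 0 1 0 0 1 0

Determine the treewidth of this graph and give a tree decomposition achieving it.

The largest bag has 4 vertices, giving width 3; this decomposition certifies tw(G) ≤ 3. For the lower bound: the 4 vertex sets {6,7,8}, {3}, {5}, {0,1,2,4} are disjoint, each induces a connected subgraph, and every pair is joined by at least one edge of G. Contracting each set to a single vertex therefore yields K_{4} as a minor, and since treewidth is minor-monotone, tw(G) ≥ tw(K_{4}) = 3. The upper and lower bounds meet at 3, so that is the treewidth.

Treewidth 3.
Bags: B1 = {3, 6, 7, 8}  B2 = {3, 5, 7, 8}  B3 = {3, 4, 5, 8}  B4 = {0, 3, 4, 5}  B5 = {0, 1, 4, 5}  B6 = {0, 1, 2, 4}
Tree: B1–B2, B2–B3, B3–B4, B4–B5, B5–B6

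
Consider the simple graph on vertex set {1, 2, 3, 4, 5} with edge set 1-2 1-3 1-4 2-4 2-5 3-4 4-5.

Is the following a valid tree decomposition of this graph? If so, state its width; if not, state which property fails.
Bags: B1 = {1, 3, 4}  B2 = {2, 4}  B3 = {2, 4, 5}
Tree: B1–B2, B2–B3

No — edge (1,2) lies in no bag.

A tree decomposition must satisfy three properties: every vertex lies in some bag; for every edge, both endpoints lie together in some bag; and for every vertex, the bags containing it form a connected subtree. Here edge (1,2) lies in no bag, so the decomposition is invalid.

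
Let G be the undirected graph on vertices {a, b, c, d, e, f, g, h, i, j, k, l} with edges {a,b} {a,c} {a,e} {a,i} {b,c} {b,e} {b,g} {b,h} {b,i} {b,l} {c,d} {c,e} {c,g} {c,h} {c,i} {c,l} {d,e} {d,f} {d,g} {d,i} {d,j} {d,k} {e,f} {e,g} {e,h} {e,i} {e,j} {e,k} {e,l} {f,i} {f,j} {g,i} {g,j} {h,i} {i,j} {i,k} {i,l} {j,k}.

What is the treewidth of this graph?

A width-4 tree decomposition is:
Bags: B1 = {d, e, g, i, j}  B2 = {d, e, i, j, k}  B3 = {c, d, e, g, i}  B4 = {d, e, f, i, j}  B5 = {b, c, e, g, i}  B6 = {b, c, e, h, i}  B7 = {b, c, e, i, l}  B8 = {a, b, c, e, i}
Tree: B1–B2, B1–B3, B2–B4, B3–B5, B5–B6, B5–B7, B7–B8
The largest bag has 5 vertices, giving width 4; this decomposition certifies tw(G) ≤ 4. Conversely, {d, e, g, i, j} is a clique of size 5, and the vertices of any clique must share a bag in every tree decomposition; so some bag has ≥ 5 vertices and tw(G) ≥ 4. The upper and lower bounds meet at 4, so that is the treewidth.

4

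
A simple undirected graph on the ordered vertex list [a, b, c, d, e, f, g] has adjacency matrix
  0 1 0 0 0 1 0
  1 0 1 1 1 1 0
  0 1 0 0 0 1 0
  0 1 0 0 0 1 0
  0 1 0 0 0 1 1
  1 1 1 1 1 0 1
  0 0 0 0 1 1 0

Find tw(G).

2

A width-2 tree decomposition is:
Bags: B1 = {b, d, f}  B2 = {a, b, f}  B3 = {b, e, f}  B4 = {b, c, f}  B5 = {e, f, g}
Tree: B1–B2, B1–B3, B1–B4, B3–B5
Every bag has size at most 3, so the width is 3 − 1 = 2 and tw(G) ≤ 2. For the lower bound, the 3 vertices {e, f, g} are pairwise adjacent, and any tree decomposition puts a clique entirely inside one bag — forcing width ≥ 2. Therefore the treewidth is 2.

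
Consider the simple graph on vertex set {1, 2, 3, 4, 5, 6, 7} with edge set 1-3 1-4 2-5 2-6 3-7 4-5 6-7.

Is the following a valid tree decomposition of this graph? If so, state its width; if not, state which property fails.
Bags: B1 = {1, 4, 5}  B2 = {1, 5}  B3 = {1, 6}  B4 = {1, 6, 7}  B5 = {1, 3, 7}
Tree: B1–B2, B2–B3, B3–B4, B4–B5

No — vertex 2 appears in no bag.

A tree decomposition must satisfy three properties: every vertex lies in some bag; for every edge, both endpoints lie together in some bag; and for every vertex, the bags containing it form a connected subtree. Here vertex 2 appears in no bag, so the decomposition is invalid.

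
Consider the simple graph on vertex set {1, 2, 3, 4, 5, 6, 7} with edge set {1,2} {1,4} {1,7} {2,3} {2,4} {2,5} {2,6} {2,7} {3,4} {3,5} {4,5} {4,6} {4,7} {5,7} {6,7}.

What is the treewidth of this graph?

A width-3 tree decomposition is:
Bags: B1 = {2, 4, 6, 7}  B2 = {2, 4, 5, 7}  B3 = {2, 3, 4, 5}  B4 = {1, 2, 4, 7}
Tree: B1–B2, B2–B3, B1–B4
Every bag has size at most 4, so the width is 4 − 1 = 3 and tw(G) ≤ 3. On the other hand G contains the 4-clique {2, 3, 4, 5}. A clique must lie in a single bag of any decomposition, so no decomposition can have width below 3. Therefore the treewidth is 3.

3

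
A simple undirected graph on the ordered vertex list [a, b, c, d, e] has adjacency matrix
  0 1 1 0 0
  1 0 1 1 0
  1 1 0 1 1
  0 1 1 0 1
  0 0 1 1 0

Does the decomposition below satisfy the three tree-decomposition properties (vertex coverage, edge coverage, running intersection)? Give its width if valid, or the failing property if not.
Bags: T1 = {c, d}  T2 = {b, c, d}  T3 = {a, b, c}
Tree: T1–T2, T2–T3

No — vertex e appears in no bag.

A tree decomposition must satisfy three properties: every vertex lies in some bag; for every edge, both endpoints lie together in some bag; and for every vertex, the bags containing it form a connected subtree. Here vertex e appears in no bag, so the decomposition is invalid.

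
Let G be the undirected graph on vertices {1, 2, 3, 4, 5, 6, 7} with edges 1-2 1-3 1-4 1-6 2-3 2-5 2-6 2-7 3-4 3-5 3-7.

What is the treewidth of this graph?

A width-2 tree decomposition is:
Bags: B1 = {1, 2, 3}  B2 = {1, 2, 6}  B3 = {2, 3, 5}  B4 = {2, 3, 7}  B5 = {1, 3, 4}
Tree: B1–B2, B1–B3, B1–B4, B1–B5
The largest bag has 3 vertices, giving width 2; this decomposition certifies tw(G) ≤ 2. Conversely, {1, 2, 3} is a clique of size 3, and the vertices of any clique must share a bag in every tree decomposition; so some bag has ≥ 3 vertices and tw(G) ≥ 2. Hence tw(G) = 2 exactly.

2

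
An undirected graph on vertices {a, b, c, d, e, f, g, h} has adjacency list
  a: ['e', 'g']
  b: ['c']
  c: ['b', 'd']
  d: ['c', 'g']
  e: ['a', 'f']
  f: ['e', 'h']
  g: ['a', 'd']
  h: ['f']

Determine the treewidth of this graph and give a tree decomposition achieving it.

Each bag holds 2 vertices, so the decomposition has width 1, which upper-bounds the treewidth. Any graph with an edge has treewidth ≥ 1, and G has the edge h–f. Combining the bounds, tw(G) = 1.

Treewidth 1.
Bags: B1 = {f, h}  B2 = {e, f}  B3 = {a, e}  B4 = {a, g}  B5 = {d, g}  B6 = {c, d}  B7 = {b, c}
Tree: B1–B2, B2–B3, B3–B4, B4–B5, B5–B6, B6–B7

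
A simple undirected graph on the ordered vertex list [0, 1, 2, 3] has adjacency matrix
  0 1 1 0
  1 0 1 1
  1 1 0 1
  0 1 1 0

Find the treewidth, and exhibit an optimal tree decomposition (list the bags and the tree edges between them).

Each bag holds 3 vertices, so the decomposition has width 2, which upper-bounds the treewidth. On the other hand G contains the 3-clique {0, 1, 2}. A clique must lie in a single bag of any decomposition, so no decomposition can have width below 2. The upper and lower bounds meet at 2, so that is the treewidth.

Treewidth 2.
One such decomposition:
Bags: B1 = {1, 2, 3}  B2 = {0, 1, 2}
Tree: B1–B2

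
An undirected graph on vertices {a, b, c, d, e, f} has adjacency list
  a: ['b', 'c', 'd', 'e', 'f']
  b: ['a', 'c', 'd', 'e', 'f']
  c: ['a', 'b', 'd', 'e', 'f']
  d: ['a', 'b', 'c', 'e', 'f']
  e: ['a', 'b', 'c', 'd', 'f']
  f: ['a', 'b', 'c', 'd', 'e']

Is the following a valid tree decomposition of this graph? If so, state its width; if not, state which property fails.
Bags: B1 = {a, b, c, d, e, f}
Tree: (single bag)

Every vertex of G appears in some bag (union = {a, b, c, d, e, f}); every edge is covered by a bag; and for each vertex v the set of bags containing v is connected in the bag tree. The decomposition is therefore valid. The largest bag has 6 vertices, so the width is 5.

Yes; width 5.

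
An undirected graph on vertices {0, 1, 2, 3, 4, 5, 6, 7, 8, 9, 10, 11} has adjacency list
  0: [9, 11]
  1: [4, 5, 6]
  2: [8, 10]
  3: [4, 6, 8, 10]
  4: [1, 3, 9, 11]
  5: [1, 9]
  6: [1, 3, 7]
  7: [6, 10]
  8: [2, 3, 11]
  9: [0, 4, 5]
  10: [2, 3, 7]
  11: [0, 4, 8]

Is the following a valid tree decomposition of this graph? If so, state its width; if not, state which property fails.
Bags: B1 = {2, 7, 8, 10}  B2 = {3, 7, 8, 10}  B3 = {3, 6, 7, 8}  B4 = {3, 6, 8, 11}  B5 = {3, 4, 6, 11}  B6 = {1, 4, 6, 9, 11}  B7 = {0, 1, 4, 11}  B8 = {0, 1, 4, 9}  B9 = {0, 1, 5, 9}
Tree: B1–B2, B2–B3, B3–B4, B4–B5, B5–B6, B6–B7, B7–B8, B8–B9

A tree decomposition must satisfy three properties: every vertex lies in some bag; for every edge, both endpoints lie together in some bag; and for every vertex, the bags containing it form a connected subtree. Here bags containing vertex 9 are not connected in the tree, so the decomposition is invalid.

No — bags containing vertex 9 are not connected in the tree.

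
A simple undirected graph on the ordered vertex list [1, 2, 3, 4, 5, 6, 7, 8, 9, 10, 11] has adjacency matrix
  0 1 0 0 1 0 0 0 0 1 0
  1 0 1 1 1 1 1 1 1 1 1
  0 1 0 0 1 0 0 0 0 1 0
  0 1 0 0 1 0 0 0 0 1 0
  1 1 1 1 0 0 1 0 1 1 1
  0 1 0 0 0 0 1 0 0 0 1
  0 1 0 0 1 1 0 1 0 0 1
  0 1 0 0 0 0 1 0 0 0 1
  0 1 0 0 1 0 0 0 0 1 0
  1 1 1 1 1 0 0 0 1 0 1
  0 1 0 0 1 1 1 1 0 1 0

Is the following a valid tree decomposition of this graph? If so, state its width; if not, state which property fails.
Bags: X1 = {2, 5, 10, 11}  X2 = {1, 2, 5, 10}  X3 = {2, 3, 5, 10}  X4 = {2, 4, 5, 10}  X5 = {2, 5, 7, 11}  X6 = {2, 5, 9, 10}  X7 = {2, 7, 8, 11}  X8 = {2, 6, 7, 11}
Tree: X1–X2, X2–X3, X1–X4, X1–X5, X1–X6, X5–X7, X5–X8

Vertex coverage: the bags together contain {1, 2, 3, 4, 5, 6, 7, 8, 9, 10, 11}, the full vertex set. Edge coverage: each edge of G has both endpoints in at least one bag. Running intersection: for every vertex, the bags containing it form a connected subtree. All three properties hold, so this is a valid tree decomposition of width max|bag| − 1 = 3, and hence tw(G) ≤ 3.

Yes; width 3.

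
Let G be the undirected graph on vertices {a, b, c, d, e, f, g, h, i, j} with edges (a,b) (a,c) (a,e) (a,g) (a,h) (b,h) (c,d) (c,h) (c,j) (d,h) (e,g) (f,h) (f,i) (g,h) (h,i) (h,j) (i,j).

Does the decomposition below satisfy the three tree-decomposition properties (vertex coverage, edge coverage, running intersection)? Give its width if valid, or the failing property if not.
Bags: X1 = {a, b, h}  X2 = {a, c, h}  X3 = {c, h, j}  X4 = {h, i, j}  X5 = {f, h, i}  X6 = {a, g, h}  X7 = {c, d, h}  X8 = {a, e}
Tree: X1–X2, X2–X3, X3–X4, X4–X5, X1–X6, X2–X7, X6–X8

A tree decomposition must satisfy three properties: every vertex lies in some bag; for every edge, both endpoints lie together in some bag; and for every vertex, the bags containing it form a connected subtree. Here edge (g,e) lies in no bag, so the decomposition is invalid.

No — edge (g,e) lies in no bag.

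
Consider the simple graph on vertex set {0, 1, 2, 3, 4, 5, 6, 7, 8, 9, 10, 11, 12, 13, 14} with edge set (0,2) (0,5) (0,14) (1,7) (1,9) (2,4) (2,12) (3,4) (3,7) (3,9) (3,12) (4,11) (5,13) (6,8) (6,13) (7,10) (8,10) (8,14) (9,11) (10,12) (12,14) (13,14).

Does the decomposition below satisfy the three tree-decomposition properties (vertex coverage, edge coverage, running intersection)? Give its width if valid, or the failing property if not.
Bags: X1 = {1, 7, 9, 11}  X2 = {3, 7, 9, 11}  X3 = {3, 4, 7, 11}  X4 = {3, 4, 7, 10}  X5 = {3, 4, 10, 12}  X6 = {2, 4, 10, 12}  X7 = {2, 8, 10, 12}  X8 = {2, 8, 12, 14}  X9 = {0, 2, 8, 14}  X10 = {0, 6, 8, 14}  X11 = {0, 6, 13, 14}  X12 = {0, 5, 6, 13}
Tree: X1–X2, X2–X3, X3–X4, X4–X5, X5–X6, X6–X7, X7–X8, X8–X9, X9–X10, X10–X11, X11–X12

Yes; width 3.

Every vertex of G appears in some bag (union = {0, 1, 2, 3, 4, 5, 6, 7, 8, 9, 10, 11, 12, 13, 14}); every edge is covered by a bag; and for each vertex v the set of bags containing v is connected in the bag tree. The decomposition is therefore valid. The largest bag has 4 vertices, so the width is 3.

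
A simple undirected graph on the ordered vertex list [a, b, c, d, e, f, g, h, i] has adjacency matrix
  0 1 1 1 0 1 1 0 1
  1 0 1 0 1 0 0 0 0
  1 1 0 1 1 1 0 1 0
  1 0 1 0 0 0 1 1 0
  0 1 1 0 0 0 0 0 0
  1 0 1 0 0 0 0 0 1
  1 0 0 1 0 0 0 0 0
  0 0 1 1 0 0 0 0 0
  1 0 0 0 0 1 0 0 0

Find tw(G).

2

A width-2 tree decomposition is:
Bags: B1 = {a, d, g}  B2 = {a, c, d}  B3 = {a, b, c}  B4 = {a, c, f}  B5 = {c, d, h}  B6 = {a, f, i}  B7 = {b, c, e}
Tree: B1–B2, B2–B3, B2–B4, B2–B5, B4–B6, B3–B7
Each bag holds 3 vertices, so the decomposition has width 2, which upper-bounds the treewidth. For the lower bound, the 3 vertices {a, d, g} are pairwise adjacent, and any tree decomposition puts a clique entirely inside one bag — forcing width ≥ 2. The upper and lower bounds meet at 2, so that is the treewidth.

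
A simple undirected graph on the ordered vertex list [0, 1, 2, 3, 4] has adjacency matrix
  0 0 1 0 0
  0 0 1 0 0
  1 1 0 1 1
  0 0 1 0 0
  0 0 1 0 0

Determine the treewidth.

A width-1 tree decomposition is:
Bags: B1 = {2, 4}  B2 = {2, 3}  B3 = {1, 2}  B4 = {0, 2}
Tree: B1–B2, B2–B3, B3–B4
Every bag has size at most 2, so the width is 2 − 1 = 1 and tw(G) ≤ 1. G has an edge, so its treewidth is at least 1. Hence tw(G) = 1 exactly.

1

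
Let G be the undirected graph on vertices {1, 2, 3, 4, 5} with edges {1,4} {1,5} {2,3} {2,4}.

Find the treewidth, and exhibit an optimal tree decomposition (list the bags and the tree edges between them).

The largest bag has 2 vertices, giving width 1; this decomposition certifies tw(G) ≤ 1. Since G has at least one edge (e.g. 1–4), it is not an edgeless graph, so tw(G) ≥ 1. Combining the bounds, tw(G) = 1.

Treewidth 1.
One such decomposition:
Bags: B1 = {1, 4}  B2 = {1, 5}  B3 = {2, 4}  B4 = {2, 3}
Tree: B1–B2, B1–B3, B3–B4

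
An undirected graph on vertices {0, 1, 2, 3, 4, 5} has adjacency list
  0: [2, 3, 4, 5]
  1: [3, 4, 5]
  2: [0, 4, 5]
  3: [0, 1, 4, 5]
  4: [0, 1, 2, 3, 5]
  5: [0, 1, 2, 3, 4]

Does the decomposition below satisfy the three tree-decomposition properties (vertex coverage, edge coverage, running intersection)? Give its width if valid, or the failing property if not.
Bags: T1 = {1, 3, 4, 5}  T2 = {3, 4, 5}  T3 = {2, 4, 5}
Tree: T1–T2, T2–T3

A tree decomposition must satisfy three properties: every vertex lies in some bag; for every edge, both endpoints lie together in some bag; and for every vertex, the bags containing it form a connected subtree. Here vertex 0 appears in no bag, so the decomposition is invalid.

No — vertex 0 appears in no bag.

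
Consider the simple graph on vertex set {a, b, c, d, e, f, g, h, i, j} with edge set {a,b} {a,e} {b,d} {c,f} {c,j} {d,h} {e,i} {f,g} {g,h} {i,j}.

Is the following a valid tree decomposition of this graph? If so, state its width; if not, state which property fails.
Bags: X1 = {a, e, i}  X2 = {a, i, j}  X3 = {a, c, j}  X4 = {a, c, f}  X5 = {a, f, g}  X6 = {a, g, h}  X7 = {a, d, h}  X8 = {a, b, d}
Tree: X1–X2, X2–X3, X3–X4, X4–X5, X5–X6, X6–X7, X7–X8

Yes; width 2.

Vertex coverage: the bags together contain {a, b, c, d, e, f, g, h, i, j}, the full vertex set. Edge coverage: each edge of G has both endpoints in at least one bag. Running intersection: for every vertex, the bags containing it form a connected subtree. All three properties hold, so this is a valid tree decomposition of width max|bag| − 1 = 2, and hence tw(G) ≤ 2.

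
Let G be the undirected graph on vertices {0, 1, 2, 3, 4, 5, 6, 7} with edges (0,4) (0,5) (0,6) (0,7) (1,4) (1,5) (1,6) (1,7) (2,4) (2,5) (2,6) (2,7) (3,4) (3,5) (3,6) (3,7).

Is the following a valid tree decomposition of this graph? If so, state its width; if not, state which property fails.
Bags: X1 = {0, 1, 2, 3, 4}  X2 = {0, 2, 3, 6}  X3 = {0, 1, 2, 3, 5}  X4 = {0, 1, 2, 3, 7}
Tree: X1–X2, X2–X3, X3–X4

No — edge (1,6) lies in no bag.

A tree decomposition must satisfy three properties: every vertex lies in some bag; for every edge, both endpoints lie together in some bag; and for every vertex, the bags containing it form a connected subtree. Here edge (1,6) lies in no bag, so the decomposition is invalid.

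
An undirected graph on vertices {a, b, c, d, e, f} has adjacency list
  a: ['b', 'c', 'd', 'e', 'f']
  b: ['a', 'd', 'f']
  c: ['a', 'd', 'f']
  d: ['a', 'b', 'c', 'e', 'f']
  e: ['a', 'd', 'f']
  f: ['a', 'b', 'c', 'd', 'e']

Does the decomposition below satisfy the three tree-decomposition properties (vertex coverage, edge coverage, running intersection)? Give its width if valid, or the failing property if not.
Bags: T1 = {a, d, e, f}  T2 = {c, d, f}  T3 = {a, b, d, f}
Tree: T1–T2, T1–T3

No — edge (a,c) lies in no bag.

A tree decomposition must satisfy three properties: every vertex lies in some bag; for every edge, both endpoints lie together in some bag; and for every vertex, the bags containing it form a connected subtree. Here edge (a,c) lies in no bag, so the decomposition is invalid.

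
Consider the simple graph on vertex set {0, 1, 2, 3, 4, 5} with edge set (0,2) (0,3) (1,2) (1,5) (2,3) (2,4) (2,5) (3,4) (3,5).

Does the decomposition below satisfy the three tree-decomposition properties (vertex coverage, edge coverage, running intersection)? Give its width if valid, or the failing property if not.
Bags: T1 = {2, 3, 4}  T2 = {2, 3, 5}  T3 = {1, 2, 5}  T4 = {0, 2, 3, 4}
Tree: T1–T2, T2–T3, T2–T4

No — bags containing vertex 4 are not connected in the tree.

A tree decomposition must satisfy three properties: every vertex lies in some bag; for every edge, both endpoints lie together in some bag; and for every vertex, the bags containing it form a connected subtree. Here bags containing vertex 4 are not connected in the tree, so the decomposition is invalid.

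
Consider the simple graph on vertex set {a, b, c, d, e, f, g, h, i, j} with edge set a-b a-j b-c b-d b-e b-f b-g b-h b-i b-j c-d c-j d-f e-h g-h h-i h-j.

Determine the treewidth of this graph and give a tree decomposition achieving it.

Each bag holds 3 vertices, so the decomposition has width 2, which upper-bounds the treewidth. For the lower bound, the 3 vertices {b, c, d} are pairwise adjacent, and any tree decomposition puts a clique entirely inside one bag — forcing width ≥ 2. Therefore the treewidth is 2.

Treewidth 2.
Bags: B1 = {b, c, j}  B2 = {b, h, j}  B3 = {a, b, j}  B4 = {b, c, d}  B5 = {b, g, h}  B6 = {b, e, h}  B7 = {b, d, f}  B8 = {b, h, i}
Tree: B1–B2, B2–B3, B1–B4, B2–B5, B5–B6, B4–B7, B5–B8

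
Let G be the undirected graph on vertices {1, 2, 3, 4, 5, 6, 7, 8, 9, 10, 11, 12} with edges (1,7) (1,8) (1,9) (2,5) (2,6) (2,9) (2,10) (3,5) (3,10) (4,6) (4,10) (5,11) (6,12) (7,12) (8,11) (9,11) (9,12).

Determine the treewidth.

3

A width-3 tree decomposition is:
Bags: B1 = {1, 7, 8, 12}  B2 = {1, 8, 9, 12}  B3 = {8, 9, 11, 12}  B4 = {6, 9, 11, 12}  B5 = {2, 6, 9, 11}  B6 = {2, 5, 6, 11}  B7 = {2, 4, 5, 6}  B8 = {2, 4, 5, 10}  B9 = {3, 4, 5, 10}
Tree: B1–B2, B2–B3, B3–B4, B4–B5, B5–B6, B6–B7, B7–B8, B8–B9
The largest bag has 4 vertices, giving width 3; this decomposition certifies tw(G) ≤ 3. For the lower bound: the 4 vertex sets {1,7,8}, {12}, {9}, {2,5,6,11} are disjoint, each induces a connected subgraph, and every pair is joined by at least one edge of G. Contracting each set to a single vertex therefore yields K_{4} as a minor, and since treewidth is minor-monotone, tw(G) ≥ tw(K_{4}) = 3. Combining the bounds, tw(G) = 3.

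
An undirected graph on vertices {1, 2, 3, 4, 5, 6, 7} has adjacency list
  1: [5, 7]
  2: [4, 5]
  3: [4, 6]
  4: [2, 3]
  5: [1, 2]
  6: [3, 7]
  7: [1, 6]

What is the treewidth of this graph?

2

A width-2 tree decomposition is:
Bags: B1 = {2, 4, 5}  B2 = {1, 4, 5}  B3 = {1, 4, 7}  B4 = {4, 6, 7}  B5 = {3, 4, 6}
Tree: B1–B2, B2–B3, B3–B4, B4–B5
The largest bag has 3 vertices, giving width 2; this decomposition certifies tw(G) ≤ 2. The edges 4–2–5–1–7–6–3–4 form a cycle, so G is not a tree and its treewidth is at least 2. Hence tw(G) = 2 exactly.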